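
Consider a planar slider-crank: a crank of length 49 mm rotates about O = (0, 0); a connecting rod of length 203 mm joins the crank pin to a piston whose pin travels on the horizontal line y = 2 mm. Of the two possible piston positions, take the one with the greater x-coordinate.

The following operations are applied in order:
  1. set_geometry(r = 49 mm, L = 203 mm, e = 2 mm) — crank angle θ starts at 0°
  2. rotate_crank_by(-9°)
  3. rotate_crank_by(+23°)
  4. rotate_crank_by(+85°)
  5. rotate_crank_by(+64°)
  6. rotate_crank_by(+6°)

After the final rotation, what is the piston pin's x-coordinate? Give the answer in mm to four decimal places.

154.7672

set_geometry: r = 49 mm, L = 203 mm, e = 2 mm; θ ← 0°
rotate_crank_by(-9°): θ ← 0° -9° = -9°
rotate_crank_by(+23°): θ ← -9° +23° = 14°
rotate_crank_by(+85°): θ ← 14° +85° = 99°
rotate_crank_by(+64°): θ ← 99° +64° = 163°
rotate_crank_by(+6°): θ ← 163° +6° = 169°
crank pin P = (r cos θ, r sin θ) = (-48.099732, 9.349641)
h = r sin θ − e = 9.349641 − 2 = 7.349641
x = r cos θ + √(L² − h²) = -48.099732 + √(41209.0 − 54.0172) = -48.099732 + 202.866909 = 154.767177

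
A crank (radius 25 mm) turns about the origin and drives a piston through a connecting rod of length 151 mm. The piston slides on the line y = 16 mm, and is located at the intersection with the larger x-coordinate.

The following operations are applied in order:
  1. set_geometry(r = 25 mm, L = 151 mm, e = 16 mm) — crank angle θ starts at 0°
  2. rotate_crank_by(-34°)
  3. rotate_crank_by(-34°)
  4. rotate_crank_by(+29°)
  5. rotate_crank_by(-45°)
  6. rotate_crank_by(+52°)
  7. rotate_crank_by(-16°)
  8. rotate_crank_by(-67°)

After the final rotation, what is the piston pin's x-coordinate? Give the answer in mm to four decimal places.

135.4023

set_geometry: r = 25 mm, L = 151 mm, e = 16 mm; θ ← 0°
rotate_crank_by(-34°): θ ← 0° -34° = -34°
rotate_crank_by(-34°): θ ← -34° -34° = -68°
rotate_crank_by(+29°): θ ← -68° +29° = -39°
rotate_crank_by(-45°): θ ← -39° -45° = -84°
rotate_crank_by(+52°): θ ← -84° +52° = -32°
rotate_crank_by(-16°): θ ← -32° -16° = -48°
rotate_crank_by(-67°): θ ← -48° -67° = -115°
crank pin P = (r cos θ, r sin θ) = (-10.565457, -22.657695)
h = r sin θ − e = -22.657695 − 16 = -38.657695
x = r cos θ + √(L² − h²) = -10.565457 + √(22801.0 − 1494.4174) = -10.565457 + 145.967745 = 135.402289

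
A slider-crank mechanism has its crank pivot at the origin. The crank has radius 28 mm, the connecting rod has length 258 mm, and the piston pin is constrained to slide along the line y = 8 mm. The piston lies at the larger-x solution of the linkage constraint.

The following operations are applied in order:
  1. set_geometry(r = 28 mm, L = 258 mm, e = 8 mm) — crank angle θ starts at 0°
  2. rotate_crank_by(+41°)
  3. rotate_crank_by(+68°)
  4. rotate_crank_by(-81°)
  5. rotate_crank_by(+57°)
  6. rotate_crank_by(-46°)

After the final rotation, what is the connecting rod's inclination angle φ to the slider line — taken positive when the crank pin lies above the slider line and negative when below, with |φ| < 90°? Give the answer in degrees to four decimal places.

2.1371

set_geometry: r = 28 mm, L = 258 mm, e = 8 mm; θ ← 0°
rotate_crank_by(+41°): θ ← 0° +41° = 41°
rotate_crank_by(+68°): θ ← 41° +68° = 109°
rotate_crank_by(-81°): θ ← 109° -81° = 28°
rotate_crank_by(+57°): θ ← 28° +57° = 85°
rotate_crank_by(-46°): θ ← 85° -46° = 39°
crank pin P = (r cos θ, r sin θ) = (21.760087, 17.620971)
h = r sin θ − e = 17.620971 − 8 = 9.620971
sin φ = h / L = 9.620971 / 258 = 0.03729059
φ = arcsin(0.03729059) = 2.137089°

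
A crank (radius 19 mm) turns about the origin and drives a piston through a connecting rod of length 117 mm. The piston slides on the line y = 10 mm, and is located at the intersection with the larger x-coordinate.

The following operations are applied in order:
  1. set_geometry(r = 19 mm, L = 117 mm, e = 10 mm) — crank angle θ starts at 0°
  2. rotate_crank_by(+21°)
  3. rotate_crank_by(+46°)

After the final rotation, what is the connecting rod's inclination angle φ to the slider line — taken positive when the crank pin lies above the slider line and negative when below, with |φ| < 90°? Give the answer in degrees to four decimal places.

3.6702

set_geometry: r = 19 mm, L = 117 mm, e = 10 mm; θ ← 0°
rotate_crank_by(+21°): θ ← 0° +21° = 21°
rotate_crank_by(+46°): θ ← 21° +46° = 67°
crank pin P = (r cos θ, r sin θ) = (7.423891, 17.489592)
h = r sin θ − e = 17.489592 − 10 = 7.489592
sin φ = h / L = 7.489592 / 117 = 0.06401361
φ = arcsin(0.06401361) = 3.670219°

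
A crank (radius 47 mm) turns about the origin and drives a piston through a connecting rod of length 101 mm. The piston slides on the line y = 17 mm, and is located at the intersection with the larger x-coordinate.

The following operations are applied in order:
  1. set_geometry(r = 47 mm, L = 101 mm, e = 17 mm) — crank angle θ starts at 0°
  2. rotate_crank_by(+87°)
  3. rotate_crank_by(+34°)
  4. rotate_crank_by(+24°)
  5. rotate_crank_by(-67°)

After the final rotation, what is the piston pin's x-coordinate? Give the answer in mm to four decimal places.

106.5271

set_geometry: r = 47 mm, L = 101 mm, e = 17 mm; θ ← 0°
rotate_crank_by(+87°): θ ← 0° +87° = 87°
rotate_crank_by(+34°): θ ← 87° +34° = 121°
rotate_crank_by(+24°): θ ← 121° +24° = 145°
rotate_crank_by(-67°): θ ← 145° -67° = 78°
crank pin P = (r cos θ, r sin θ) = (9.771849, 45.972937)
h = r sin θ − e = 45.972937 − 17 = 28.972937
x = r cos θ + √(L² − h²) = 9.771849 + √(10201.0 − 839.4311) = 9.771849 + 96.755201 = 106.527050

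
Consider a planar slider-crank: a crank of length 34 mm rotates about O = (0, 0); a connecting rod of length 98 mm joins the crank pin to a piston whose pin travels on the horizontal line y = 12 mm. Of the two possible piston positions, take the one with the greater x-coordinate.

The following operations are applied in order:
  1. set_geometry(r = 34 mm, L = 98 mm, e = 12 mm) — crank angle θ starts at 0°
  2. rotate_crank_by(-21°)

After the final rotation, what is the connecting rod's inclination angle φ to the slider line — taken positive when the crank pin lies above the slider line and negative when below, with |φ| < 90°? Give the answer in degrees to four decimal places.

set_geometry: r = 34 mm, L = 98 mm, e = 12 mm; θ ← 0°
rotate_crank_by(-21°): θ ← 0° -21° = -21°
crank pin P = (r cos θ, r sin θ) = (31.741735, -12.184510)
h = r sin θ − e = -12.184510 − 12 = -24.184510
sin φ = h / L = -24.184510 / 98 = -0.24678072
φ = arcsin(-0.24678072) = -14.287093°

-14.2871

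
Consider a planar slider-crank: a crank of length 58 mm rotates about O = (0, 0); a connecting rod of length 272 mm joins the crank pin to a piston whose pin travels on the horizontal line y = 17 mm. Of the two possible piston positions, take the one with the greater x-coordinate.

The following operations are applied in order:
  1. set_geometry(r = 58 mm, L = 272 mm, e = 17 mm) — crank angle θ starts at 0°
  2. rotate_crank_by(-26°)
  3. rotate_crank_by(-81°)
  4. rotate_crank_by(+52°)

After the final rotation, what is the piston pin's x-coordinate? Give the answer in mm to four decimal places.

297.5066

set_geometry: r = 58 mm, L = 272 mm, e = 17 mm; θ ← 0°
rotate_crank_by(-26°): θ ← 0° -26° = -26°
rotate_crank_by(-81°): θ ← -26° -81° = -107°
rotate_crank_by(+52°): θ ← -107° +52° = -55°
crank pin P = (r cos θ, r sin θ) = (33.267433, -47.510819)
h = r sin θ − e = -47.510819 − 17 = -64.510819
x = r cos θ + √(L² − h²) = 33.267433 + √(73984.0 − 4161.6457) = 33.267433 + 264.239199 = 297.506632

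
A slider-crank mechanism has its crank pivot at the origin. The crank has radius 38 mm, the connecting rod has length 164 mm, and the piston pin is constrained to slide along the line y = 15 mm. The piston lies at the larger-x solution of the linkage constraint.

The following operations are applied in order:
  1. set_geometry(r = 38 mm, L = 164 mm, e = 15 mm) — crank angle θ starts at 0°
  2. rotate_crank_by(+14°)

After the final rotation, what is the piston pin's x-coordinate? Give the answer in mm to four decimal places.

200.7684

set_geometry: r = 38 mm, L = 164 mm, e = 15 mm; θ ← 0°
rotate_crank_by(+14°): θ ← 0° +14° = 14°
crank pin P = (r cos θ, r sin θ) = (36.871238, 9.193032)
h = r sin θ − e = 9.193032 − 15 = -5.806968
x = r cos θ + √(L² − h²) = 36.871238 + √(26896.0 − 33.7209) = 36.871238 + 163.897160 = 200.768398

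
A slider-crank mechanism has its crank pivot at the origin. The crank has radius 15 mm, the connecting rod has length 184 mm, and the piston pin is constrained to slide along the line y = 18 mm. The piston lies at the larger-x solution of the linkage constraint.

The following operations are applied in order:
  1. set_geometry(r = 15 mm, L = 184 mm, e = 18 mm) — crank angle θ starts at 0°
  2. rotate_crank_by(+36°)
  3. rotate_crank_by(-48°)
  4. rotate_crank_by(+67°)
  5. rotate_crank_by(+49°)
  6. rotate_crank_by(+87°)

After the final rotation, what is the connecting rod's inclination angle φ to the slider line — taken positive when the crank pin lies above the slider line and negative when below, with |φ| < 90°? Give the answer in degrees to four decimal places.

-6.5103

set_geometry: r = 15 mm, L = 184 mm, e = 18 mm; θ ← 0°
rotate_crank_by(+36°): θ ← 0° +36° = 36°
rotate_crank_by(-48°): θ ← 36° -48° = -12°
rotate_crank_by(+67°): θ ← -12° +67° = 55°
rotate_crank_by(+49°): θ ← 55° +49° = 104°
rotate_crank_by(+87°): θ ← 104° +87° = 191°
crank pin P = (r cos θ, r sin θ) = (-14.724408, -2.862135)
h = r sin θ − e = -2.862135 − 18 = -20.862135
sin φ = h / L = -20.862135 / 184 = -0.11338117
φ = arcsin(-0.11338117) = -6.510262°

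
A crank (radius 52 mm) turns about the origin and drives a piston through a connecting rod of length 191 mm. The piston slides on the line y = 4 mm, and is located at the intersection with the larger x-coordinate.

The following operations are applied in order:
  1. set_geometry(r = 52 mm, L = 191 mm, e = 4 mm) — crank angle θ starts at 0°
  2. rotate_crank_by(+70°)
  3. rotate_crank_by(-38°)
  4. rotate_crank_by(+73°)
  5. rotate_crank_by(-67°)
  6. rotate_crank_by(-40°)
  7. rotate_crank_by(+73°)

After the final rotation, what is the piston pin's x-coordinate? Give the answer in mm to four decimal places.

set_geometry: r = 52 mm, L = 191 mm, e = 4 mm; θ ← 0°
rotate_crank_by(+70°): θ ← 0° +70° = 70°
rotate_crank_by(-38°): θ ← 70° -38° = 32°
rotate_crank_by(+73°): θ ← 32° +73° = 105°
rotate_crank_by(-67°): θ ← 105° -67° = 38°
rotate_crank_by(-40°): θ ← 38° -40° = -2°
rotate_crank_by(+73°): θ ← -2° +73° = 71°
crank pin P = (r cos θ, r sin θ) = (16.929544, 49.166966)
h = r sin θ − e = 49.166966 − 4 = 45.166966
x = r cos θ + √(L² − h²) = 16.929544 + √(36481.0 − 2040.0548) = 16.929544 + 185.582718 = 202.512262

202.5123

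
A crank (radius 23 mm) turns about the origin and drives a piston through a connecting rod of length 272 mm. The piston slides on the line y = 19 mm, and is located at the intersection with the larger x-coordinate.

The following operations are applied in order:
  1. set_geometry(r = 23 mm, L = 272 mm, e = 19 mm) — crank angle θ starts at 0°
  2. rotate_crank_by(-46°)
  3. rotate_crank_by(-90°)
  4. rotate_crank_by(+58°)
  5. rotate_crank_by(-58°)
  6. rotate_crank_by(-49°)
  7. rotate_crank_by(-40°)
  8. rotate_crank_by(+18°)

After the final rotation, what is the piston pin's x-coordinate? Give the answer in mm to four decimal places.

set_geometry: r = 23 mm, L = 272 mm, e = 19 mm; θ ← 0°
rotate_crank_by(-46°): θ ← 0° -46° = -46°
rotate_crank_by(-90°): θ ← -46° -90° = -136°
rotate_crank_by(+58°): θ ← -136° +58° = -78°
rotate_crank_by(-58°): θ ← -78° -58° = -136°
rotate_crank_by(-49°): θ ← -136° -49° = -185°
rotate_crank_by(-40°): θ ← -185° -40° = -225°
rotate_crank_by(+18°): θ ← -225° +18° = -207°
crank pin P = (r cos θ, r sin θ) = (-20.493150, 10.441781)
h = r sin θ − e = 10.441781 − 19 = -8.558219
x = r cos θ + √(L² − h²) = -20.493150 + √(73984.0 − 73.2431) = -20.493150 + 271.865329 = 251.372179

251.3722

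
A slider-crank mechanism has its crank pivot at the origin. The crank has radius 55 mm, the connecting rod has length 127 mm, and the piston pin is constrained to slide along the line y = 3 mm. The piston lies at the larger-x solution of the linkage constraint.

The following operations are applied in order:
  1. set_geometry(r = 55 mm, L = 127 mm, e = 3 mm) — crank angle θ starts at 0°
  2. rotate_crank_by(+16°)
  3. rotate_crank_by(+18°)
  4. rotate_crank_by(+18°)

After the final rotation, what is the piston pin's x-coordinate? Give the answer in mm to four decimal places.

set_geometry: r = 55 mm, L = 127 mm, e = 3 mm; θ ← 0°
rotate_crank_by(+16°): θ ← 0° +16° = 16°
rotate_crank_by(+18°): θ ← 16° +18° = 34°
rotate_crank_by(+18°): θ ← 34° +18° = 52°
crank pin P = (r cos θ, r sin θ) = (33.861381, 43.340591)
h = r sin θ − e = 43.340591 − 3 = 40.340591
x = r cos θ + √(L² − h²) = 33.861381 + √(16129.0 − 1627.3633) = 33.861381 + 120.422742 = 154.284123

154.2841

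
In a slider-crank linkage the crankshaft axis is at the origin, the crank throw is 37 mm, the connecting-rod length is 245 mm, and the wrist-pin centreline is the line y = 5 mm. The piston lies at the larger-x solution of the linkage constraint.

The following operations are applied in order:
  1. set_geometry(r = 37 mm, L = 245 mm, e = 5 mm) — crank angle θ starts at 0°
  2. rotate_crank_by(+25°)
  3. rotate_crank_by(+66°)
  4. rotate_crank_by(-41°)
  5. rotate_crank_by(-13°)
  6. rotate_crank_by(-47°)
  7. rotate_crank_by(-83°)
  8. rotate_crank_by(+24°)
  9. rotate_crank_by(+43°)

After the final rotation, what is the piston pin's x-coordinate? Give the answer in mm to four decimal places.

set_geometry: r = 37 mm, L = 245 mm, e = 5 mm; θ ← 0°
rotate_crank_by(+25°): θ ← 0° +25° = 25°
rotate_crank_by(+66°): θ ← 25° +66° = 91°
rotate_crank_by(-41°): θ ← 91° -41° = 50°
rotate_crank_by(-13°): θ ← 50° -13° = 37°
rotate_crank_by(-47°): θ ← 37° -47° = -10°
rotate_crank_by(-83°): θ ← -10° -83° = -93°
rotate_crank_by(+24°): θ ← -93° +24° = -69°
rotate_crank_by(+43°): θ ← -69° +43° = -26°
crank pin P = (r cos θ, r sin θ) = (33.255380, -16.219732)
h = r sin θ − e = -16.219732 − 5 = -21.219732
x = r cos θ + √(L² − h²) = 33.255380 + √(60025.0 − 450.2770) = 33.255380 + 244.079337 = 277.334717

277.3347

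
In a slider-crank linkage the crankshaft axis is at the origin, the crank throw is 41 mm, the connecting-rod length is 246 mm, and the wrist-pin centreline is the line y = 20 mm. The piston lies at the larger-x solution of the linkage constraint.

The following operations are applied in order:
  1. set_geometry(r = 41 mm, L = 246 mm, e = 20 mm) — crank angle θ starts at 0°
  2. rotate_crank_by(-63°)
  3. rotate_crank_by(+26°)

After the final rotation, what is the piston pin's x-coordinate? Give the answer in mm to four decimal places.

274.6535

set_geometry: r = 41 mm, L = 246 mm, e = 20 mm; θ ← 0°
rotate_crank_by(-63°): θ ← 0° -63° = -63°
rotate_crank_by(+26°): θ ← -63° +26° = -37°
crank pin P = (r cos θ, r sin θ) = (32.744056, -24.674416)
h = r sin θ − e = -24.674416 − 20 = -44.674416
x = r cos θ + √(L² − h²) = 32.744056 + √(60516.0 − 1995.8034) = 32.744056 + 241.909480 = 274.653536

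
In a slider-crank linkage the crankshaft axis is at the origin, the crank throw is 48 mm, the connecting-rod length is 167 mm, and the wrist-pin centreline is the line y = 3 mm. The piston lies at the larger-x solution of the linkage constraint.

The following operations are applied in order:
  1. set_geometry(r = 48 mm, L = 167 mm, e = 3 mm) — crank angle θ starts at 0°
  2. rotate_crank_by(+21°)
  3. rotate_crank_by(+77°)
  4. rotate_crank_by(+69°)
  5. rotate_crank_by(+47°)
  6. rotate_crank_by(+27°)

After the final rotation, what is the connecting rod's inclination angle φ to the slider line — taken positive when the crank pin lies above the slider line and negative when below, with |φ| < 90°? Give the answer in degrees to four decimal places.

set_geometry: r = 48 mm, L = 167 mm, e = 3 mm; θ ← 0°
rotate_crank_by(+21°): θ ← 0° +21° = 21°
rotate_crank_by(+77°): θ ← 21° +77° = 98°
rotate_crank_by(+69°): θ ← 98° +69° = 167°
rotate_crank_by(+47°): θ ← 167° +47° = 214°
rotate_crank_by(+27°): θ ← 214° +27° = 241°
crank pin P = (r cos θ, r sin θ) = (-23.270862, -41.981746)
h = r sin θ − e = -41.981746 − 3 = -44.981746
sin φ = h / L = -44.981746 / 167 = -0.26935177
φ = arcsin(-0.26935177) = -15.625697°

-15.6257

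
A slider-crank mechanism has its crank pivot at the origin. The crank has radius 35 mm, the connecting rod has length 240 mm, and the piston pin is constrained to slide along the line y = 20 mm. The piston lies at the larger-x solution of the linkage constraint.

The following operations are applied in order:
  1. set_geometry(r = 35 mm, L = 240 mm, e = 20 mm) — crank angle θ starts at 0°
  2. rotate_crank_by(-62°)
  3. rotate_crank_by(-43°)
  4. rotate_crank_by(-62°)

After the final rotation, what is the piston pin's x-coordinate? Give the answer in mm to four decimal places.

204.2730

set_geometry: r = 35 mm, L = 240 mm, e = 20 mm; θ ← 0°
rotate_crank_by(-62°): θ ← 0° -62° = -62°
rotate_crank_by(-43°): θ ← -62° -43° = -105°
rotate_crank_by(-62°): θ ← -105° -62° = -167°
crank pin P = (r cos θ, r sin θ) = (-34.102952, -7.873287)
h = r sin θ − e = -7.873287 − 20 = -27.873287
x = r cos θ + √(L² − h²) = -34.102952 + √(57600.0 − 776.9201) = -34.102952 + 238.375921 = 204.272969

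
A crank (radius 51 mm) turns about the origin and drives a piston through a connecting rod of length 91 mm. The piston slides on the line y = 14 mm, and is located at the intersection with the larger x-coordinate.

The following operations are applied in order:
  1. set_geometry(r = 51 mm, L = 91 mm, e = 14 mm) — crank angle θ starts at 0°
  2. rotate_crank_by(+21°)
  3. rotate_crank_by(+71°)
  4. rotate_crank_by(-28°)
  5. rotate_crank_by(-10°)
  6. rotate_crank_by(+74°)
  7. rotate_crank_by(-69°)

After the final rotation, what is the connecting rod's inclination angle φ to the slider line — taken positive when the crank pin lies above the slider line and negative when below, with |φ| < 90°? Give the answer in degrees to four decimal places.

set_geometry: r = 51 mm, L = 91 mm, e = 14 mm; θ ← 0°
rotate_crank_by(+21°): θ ← 0° +21° = 21°
rotate_crank_by(+71°): θ ← 21° +71° = 92°
rotate_crank_by(-28°): θ ← 92° -28° = 64°
rotate_crank_by(-10°): θ ← 64° -10° = 54°
rotate_crank_by(+74°): θ ← 54° +74° = 128°
rotate_crank_by(-69°): θ ← 128° -69° = 59°
crank pin P = (r cos θ, r sin θ) = (26.266942, 43.715532)
h = r sin θ − e = 43.715532 − 14 = 29.715532
sin φ = h / L = 29.715532 / 91 = 0.32654431
φ = arcsin(0.32654431) = 19.059163°

19.0592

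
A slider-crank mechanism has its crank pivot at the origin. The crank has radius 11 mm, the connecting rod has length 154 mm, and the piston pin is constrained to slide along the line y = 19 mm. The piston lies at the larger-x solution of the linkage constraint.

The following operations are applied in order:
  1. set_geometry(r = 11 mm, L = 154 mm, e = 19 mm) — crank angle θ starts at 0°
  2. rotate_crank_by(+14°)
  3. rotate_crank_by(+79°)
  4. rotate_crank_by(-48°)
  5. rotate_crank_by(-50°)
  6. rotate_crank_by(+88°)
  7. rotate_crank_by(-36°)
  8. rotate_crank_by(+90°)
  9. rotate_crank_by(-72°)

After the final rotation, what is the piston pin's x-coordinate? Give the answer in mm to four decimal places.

set_geometry: r = 11 mm, L = 154 mm, e = 19 mm; θ ← 0°
rotate_crank_by(+14°): θ ← 0° +14° = 14°
rotate_crank_by(+79°): θ ← 14° +79° = 93°
rotate_crank_by(-48°): θ ← 93° -48° = 45°
rotate_crank_by(-50°): θ ← 45° -50° = -5°
rotate_crank_by(+88°): θ ← -5° +88° = 83°
rotate_crank_by(-36°): θ ← 83° -36° = 47°
rotate_crank_by(+90°): θ ← 47° +90° = 137°
rotate_crank_by(-72°): θ ← 137° -72° = 65°
crank pin P = (r cos θ, r sin θ) = (4.648801, 9.969386)
h = r sin θ − e = 9.969386 − 19 = -9.030614
x = r cos θ + √(L² − h²) = 4.648801 + √(23716.0 − 81.5520) = 4.648801 + 153.734993 = 158.383794

158.3838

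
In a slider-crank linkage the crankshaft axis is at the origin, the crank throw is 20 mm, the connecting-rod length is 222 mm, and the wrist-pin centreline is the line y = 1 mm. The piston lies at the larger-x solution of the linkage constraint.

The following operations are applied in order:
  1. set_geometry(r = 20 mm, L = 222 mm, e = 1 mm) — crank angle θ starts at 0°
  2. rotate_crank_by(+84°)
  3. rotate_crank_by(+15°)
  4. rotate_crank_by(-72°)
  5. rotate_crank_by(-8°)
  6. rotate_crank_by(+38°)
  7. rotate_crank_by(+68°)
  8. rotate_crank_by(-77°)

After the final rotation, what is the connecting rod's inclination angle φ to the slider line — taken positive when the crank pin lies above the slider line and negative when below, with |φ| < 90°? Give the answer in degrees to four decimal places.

set_geometry: r = 20 mm, L = 222 mm, e = 1 mm; θ ← 0°
rotate_crank_by(+84°): θ ← 0° +84° = 84°
rotate_crank_by(+15°): θ ← 84° +15° = 99°
rotate_crank_by(-72°): θ ← 99° -72° = 27°
rotate_crank_by(-8°): θ ← 27° -8° = 19°
rotate_crank_by(+38°): θ ← 19° +38° = 57°
rotate_crank_by(+68°): θ ← 57° +68° = 125°
rotate_crank_by(-77°): θ ← 125° -77° = 48°
crank pin P = (r cos θ, r sin θ) = (13.382612, 14.862897)
h = r sin θ − e = 14.862897 − 1 = 13.862897
sin φ = h / L = 13.862897 / 222 = 0.06244548
φ = arcsin(0.06244548) = 3.580192°

3.5802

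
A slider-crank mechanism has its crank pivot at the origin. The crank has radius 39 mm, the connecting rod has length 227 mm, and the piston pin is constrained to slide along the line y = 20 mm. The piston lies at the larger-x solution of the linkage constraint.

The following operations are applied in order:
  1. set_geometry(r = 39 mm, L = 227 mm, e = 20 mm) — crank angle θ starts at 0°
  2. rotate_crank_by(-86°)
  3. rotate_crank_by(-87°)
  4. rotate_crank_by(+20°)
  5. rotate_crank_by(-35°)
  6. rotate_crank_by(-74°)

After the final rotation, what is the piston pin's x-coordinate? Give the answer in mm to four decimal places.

220.8073

set_geometry: r = 39 mm, L = 227 mm, e = 20 mm; θ ← 0°
rotate_crank_by(-86°): θ ← 0° -86° = -86°
rotate_crank_by(-87°): θ ← -86° -87° = -173°
rotate_crank_by(+20°): θ ← -173° +20° = -153°
rotate_crank_by(-35°): θ ← -153° -35° = -188°
rotate_crank_by(-74°): θ ← -188° -74° = -262°
crank pin P = (r cos θ, r sin θ) = (-5.427751, 38.620455)
h = r sin θ − e = 38.620455 − 20 = 18.620455
x = r cos θ + √(L² − h²) = -5.427751 + √(51529.0 − 346.7213) = -5.427751 + 226.235008 = 220.807257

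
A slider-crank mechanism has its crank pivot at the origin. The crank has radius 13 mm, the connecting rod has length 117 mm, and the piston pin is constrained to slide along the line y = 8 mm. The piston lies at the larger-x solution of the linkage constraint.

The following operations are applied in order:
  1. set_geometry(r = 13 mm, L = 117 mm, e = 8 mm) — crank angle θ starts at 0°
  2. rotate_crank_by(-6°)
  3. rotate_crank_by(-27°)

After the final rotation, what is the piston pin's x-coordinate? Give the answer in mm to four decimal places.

set_geometry: r = 13 mm, L = 117 mm, e = 8 mm; θ ← 0°
rotate_crank_by(-6°): θ ← 0° -6° = -6°
rotate_crank_by(-27°): θ ← -6° -27° = -33°
crank pin P = (r cos θ, r sin θ) = (10.902717, -7.080307)
h = r sin θ − e = -7.080307 − 8 = -15.080307
x = r cos θ + √(L² − h²) = 10.902717 + √(13689.0 − 227.4157) = 10.902717 + 116.024068 = 126.926785

126.9268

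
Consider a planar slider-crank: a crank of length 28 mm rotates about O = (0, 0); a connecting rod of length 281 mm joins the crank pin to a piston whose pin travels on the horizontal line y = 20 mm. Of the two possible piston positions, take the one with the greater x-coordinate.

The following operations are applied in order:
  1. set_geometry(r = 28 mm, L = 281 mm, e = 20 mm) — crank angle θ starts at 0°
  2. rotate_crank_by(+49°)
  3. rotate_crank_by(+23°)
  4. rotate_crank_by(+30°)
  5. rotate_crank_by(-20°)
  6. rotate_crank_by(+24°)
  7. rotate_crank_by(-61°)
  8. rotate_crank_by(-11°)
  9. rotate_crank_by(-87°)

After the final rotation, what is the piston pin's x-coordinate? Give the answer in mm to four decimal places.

294.6394

set_geometry: r = 28 mm, L = 281 mm, e = 20 mm; θ ← 0°
rotate_crank_by(+49°): θ ← 0° +49° = 49°
rotate_crank_by(+23°): θ ← 49° +23° = 72°
rotate_crank_by(+30°): θ ← 72° +30° = 102°
rotate_crank_by(-20°): θ ← 102° -20° = 82°
rotate_crank_by(+24°): θ ← 82° +24° = 106°
rotate_crank_by(-61°): θ ← 106° -61° = 45°
rotate_crank_by(-11°): θ ← 45° -11° = 34°
rotate_crank_by(-87°): θ ← 34° -87° = -53°
crank pin P = (r cos θ, r sin θ) = (16.850821, -22.361794)
h = r sin θ − e = -22.361794 − 20 = -42.361794
x = r cos θ + √(L² − h²) = 16.850821 + √(78961.0 − 1794.5216) = 16.850821 + 277.788550 = 294.639370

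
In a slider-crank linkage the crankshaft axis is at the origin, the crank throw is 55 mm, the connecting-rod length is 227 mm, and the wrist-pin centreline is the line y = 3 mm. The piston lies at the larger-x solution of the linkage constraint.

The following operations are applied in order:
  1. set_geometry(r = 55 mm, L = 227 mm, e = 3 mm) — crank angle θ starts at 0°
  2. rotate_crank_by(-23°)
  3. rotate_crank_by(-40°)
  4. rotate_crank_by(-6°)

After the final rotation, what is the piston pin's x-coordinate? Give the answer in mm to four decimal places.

240.1085

set_geometry: r = 55 mm, L = 227 mm, e = 3 mm; θ ← 0°
rotate_crank_by(-23°): θ ← 0° -23° = -23°
rotate_crank_by(-40°): θ ← -23° -40° = -63°
rotate_crank_by(-6°): θ ← -63° -6° = -69°
crank pin P = (r cos θ, r sin θ) = (19.710237, -51.346923)
h = r sin θ − e = -51.346923 − 3 = -54.346923
x = r cos θ + √(L² − h²) = 19.710237 + √(51529.0 − 2953.5881) = 19.710237 + 220.398303 = 240.108540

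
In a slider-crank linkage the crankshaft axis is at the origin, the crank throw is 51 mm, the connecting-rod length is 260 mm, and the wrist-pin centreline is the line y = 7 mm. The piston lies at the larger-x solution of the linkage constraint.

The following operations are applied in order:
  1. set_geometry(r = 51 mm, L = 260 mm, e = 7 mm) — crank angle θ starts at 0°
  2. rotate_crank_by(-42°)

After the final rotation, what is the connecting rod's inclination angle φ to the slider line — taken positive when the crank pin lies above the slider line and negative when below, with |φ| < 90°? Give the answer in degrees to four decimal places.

-9.1010

set_geometry: r = 51 mm, L = 260 mm, e = 7 mm; θ ← 0°
rotate_crank_by(-42°): θ ← 0° -42° = -42°
crank pin P = (r cos θ, r sin θ) = (37.900386, -34.125661)
h = r sin θ − e = -34.125661 − 7 = -41.125661
sin φ = h / L = -41.125661 / 260 = -0.15817562
φ = arcsin(-0.15817562) = -9.101018°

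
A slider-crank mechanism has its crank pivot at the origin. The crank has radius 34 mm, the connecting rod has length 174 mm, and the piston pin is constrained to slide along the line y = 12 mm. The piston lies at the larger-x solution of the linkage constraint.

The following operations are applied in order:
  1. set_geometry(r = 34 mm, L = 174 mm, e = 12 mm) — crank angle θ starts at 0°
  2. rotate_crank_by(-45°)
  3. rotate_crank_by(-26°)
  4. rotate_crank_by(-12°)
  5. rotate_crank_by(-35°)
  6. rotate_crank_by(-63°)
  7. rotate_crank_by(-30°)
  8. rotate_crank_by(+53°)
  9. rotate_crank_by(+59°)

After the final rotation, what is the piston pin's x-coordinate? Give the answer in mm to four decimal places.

162.6048

set_geometry: r = 34 mm, L = 174 mm, e = 12 mm; θ ← 0°
rotate_crank_by(-45°): θ ← 0° -45° = -45°
rotate_crank_by(-26°): θ ← -45° -26° = -71°
rotate_crank_by(-12°): θ ← -71° -12° = -83°
rotate_crank_by(-35°): θ ← -83° -35° = -118°
rotate_crank_by(-63°): θ ← -118° -63° = -181°
rotate_crank_by(-30°): θ ← -181° -30° = -211°
rotate_crank_by(+53°): θ ← -211° +53° = -158°
rotate_crank_by(+59°): θ ← -158° +59° = -99°
crank pin P = (r cos θ, r sin θ) = (-5.318772, -33.581404)
h = r sin θ − e = -33.581404 − 12 = -45.581404
x = r cos θ + √(L² − h²) = -5.318772 + √(30276.0 − 2077.6644) = -5.318772 + 167.923601 = 162.604829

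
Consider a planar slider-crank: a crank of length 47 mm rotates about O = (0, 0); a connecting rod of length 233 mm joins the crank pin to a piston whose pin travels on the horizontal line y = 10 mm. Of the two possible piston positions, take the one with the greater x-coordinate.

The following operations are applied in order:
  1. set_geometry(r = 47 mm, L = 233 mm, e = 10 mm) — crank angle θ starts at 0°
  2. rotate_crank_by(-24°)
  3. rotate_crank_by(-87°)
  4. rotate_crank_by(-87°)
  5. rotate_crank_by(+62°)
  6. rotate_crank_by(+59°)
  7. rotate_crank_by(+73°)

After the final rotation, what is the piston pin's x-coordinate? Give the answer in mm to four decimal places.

set_geometry: r = 47 mm, L = 233 mm, e = 10 mm; θ ← 0°
rotate_crank_by(-24°): θ ← 0° -24° = -24°
rotate_crank_by(-87°): θ ← -24° -87° = -111°
rotate_crank_by(-87°): θ ← -111° -87° = -198°
rotate_crank_by(+62°): θ ← -198° +62° = -136°
rotate_crank_by(+59°): θ ← -136° +59° = -77°
rotate_crank_by(+73°): θ ← -77° +73° = -4°
crank pin P = (r cos θ, r sin θ) = (46.885510, -3.278554)
h = r sin θ − e = -3.278554 − 10 = -13.278554
x = r cos θ + √(L² − h²) = 46.885510 + √(54289.0 − 176.3200) = 46.885510 + 232.621323 = 279.506834

279.5068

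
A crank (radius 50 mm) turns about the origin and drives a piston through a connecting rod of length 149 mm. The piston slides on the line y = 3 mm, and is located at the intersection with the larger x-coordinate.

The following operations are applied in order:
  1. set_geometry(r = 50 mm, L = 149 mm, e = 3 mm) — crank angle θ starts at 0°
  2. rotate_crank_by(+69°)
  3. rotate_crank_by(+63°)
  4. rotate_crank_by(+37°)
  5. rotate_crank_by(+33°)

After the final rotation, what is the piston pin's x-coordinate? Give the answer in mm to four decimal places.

set_geometry: r = 50 mm, L = 149 mm, e = 3 mm; θ ← 0°
rotate_crank_by(+69°): θ ← 0° +69° = 69°
rotate_crank_by(+63°): θ ← 69° +63° = 132°
rotate_crank_by(+37°): θ ← 132° +37° = 169°
rotate_crank_by(+33°): θ ← 169° +33° = 202°
crank pin P = (r cos θ, r sin θ) = (-46.359193, -18.730330)
h = r sin θ − e = -18.730330 − 3 = -21.730330
x = r cos θ + √(L² − h²) = -46.359193 + √(22201.0 − 472.2072) = -46.359193 + 147.406895 = 101.047703

101.0477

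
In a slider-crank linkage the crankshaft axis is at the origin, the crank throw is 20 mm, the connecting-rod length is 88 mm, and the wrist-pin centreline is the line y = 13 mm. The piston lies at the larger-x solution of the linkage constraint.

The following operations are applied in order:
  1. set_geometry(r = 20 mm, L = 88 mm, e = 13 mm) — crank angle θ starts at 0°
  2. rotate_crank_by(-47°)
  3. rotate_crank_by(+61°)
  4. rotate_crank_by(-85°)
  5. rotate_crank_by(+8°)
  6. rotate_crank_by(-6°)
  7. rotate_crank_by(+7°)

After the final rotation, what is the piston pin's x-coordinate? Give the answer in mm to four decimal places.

set_geometry: r = 20 mm, L = 88 mm, e = 13 mm; θ ← 0°
rotate_crank_by(-47°): θ ← 0° -47° = -47°
rotate_crank_by(+61°): θ ← -47° +61° = 14°
rotate_crank_by(-85°): θ ← 14° -85° = -71°
rotate_crank_by(+8°): θ ← -71° +8° = -63°
rotate_crank_by(-6°): θ ← -63° -6° = -69°
rotate_crank_by(+7°): θ ← -69° +7° = -62°
crank pin P = (r cos θ, r sin θ) = (9.389431, -17.658952)
h = r sin θ − e = -17.658952 − 13 = -30.658952
x = r cos θ + √(L² − h²) = 9.389431 + √(7744.0 − 939.9713) = 9.389431 + 82.486536 = 91.875968

91.8760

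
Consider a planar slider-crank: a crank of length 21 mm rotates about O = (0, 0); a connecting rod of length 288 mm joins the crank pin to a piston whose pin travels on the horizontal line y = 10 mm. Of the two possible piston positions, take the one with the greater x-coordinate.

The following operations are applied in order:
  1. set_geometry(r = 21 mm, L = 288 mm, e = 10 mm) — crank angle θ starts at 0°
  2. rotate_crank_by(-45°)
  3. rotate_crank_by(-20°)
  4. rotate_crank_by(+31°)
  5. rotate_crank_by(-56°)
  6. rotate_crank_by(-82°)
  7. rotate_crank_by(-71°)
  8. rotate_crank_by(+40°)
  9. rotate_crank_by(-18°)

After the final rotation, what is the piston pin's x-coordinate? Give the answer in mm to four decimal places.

272.1263

set_geometry: r = 21 mm, L = 288 mm, e = 10 mm; θ ← 0°
rotate_crank_by(-45°): θ ← 0° -45° = -45°
rotate_crank_by(-20°): θ ← -45° -20° = -65°
rotate_crank_by(+31°): θ ← -65° +31° = -34°
rotate_crank_by(-56°): θ ← -34° -56° = -90°
rotate_crank_by(-82°): θ ← -90° -82° = -172°
rotate_crank_by(-71°): θ ← -172° -71° = -243°
rotate_crank_by(+40°): θ ← -243° +40° = -203°
rotate_crank_by(-18°): θ ← -203° -18° = -221°
crank pin P = (r cos θ, r sin θ) = (-15.848901, 13.777240)
h = r sin θ − e = 13.777240 − 10 = 3.777240
x = r cos θ + √(L² − h²) = -15.848901 + √(82944.0 − 14.2675) = -15.848901 + 287.975229 = 272.126328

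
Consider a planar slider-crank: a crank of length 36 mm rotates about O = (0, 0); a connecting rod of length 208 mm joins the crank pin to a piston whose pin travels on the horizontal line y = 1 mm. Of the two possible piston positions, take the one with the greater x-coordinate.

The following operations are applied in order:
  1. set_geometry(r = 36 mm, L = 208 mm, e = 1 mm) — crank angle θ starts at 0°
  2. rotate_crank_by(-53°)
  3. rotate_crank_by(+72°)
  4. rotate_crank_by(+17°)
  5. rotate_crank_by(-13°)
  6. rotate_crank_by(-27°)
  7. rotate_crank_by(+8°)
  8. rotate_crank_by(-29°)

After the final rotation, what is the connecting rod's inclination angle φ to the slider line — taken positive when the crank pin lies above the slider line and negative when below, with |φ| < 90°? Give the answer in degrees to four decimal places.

-4.4709

set_geometry: r = 36 mm, L = 208 mm, e = 1 mm; θ ← 0°
rotate_crank_by(-53°): θ ← 0° -53° = -53°
rotate_crank_by(+72°): θ ← -53° +72° = 19°
rotate_crank_by(+17°): θ ← 19° +17° = 36°
rotate_crank_by(-13°): θ ← 36° -13° = 23°
rotate_crank_by(-27°): θ ← 23° -27° = -4°
rotate_crank_by(+8°): θ ← -4° +8° = 4°
rotate_crank_by(-29°): θ ← 4° -29° = -25°
crank pin P = (r cos θ, r sin θ) = (32.627080, -15.214257)
h = r sin θ − e = -15.214257 − 1 = -16.214257
sin φ = h / L = -16.214257 / 208 = -0.07795316
φ = arcsin(-0.07795316) = -4.470923°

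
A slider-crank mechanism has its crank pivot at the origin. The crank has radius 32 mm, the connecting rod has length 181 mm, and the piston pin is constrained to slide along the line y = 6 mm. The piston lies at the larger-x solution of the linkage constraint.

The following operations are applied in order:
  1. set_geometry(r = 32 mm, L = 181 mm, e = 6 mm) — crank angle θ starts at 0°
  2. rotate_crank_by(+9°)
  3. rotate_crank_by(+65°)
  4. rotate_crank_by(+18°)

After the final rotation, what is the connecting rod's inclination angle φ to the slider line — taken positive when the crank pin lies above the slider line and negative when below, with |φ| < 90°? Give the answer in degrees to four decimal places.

set_geometry: r = 32 mm, L = 181 mm, e = 6 mm; θ ← 0°
rotate_crank_by(+9°): θ ← 0° +9° = 9°
rotate_crank_by(+65°): θ ← 9° +65° = 74°
rotate_crank_by(+18°): θ ← 74° +18° = 92°
crank pin P = (r cos θ, r sin θ) = (-1.116784, 31.980506)
h = r sin θ − e = 31.980506 − 6 = 25.980506
sin φ = h / L = 25.980506 / 181 = 0.14353871
φ = arcsin(0.14353871) = 8.252668°

8.2527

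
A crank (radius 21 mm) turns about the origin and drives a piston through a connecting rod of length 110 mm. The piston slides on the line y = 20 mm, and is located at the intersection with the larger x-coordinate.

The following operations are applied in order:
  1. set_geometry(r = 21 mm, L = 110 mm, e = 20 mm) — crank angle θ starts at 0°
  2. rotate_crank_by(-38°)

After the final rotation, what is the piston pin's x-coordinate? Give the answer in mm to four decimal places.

121.5039

set_geometry: r = 21 mm, L = 110 mm, e = 20 mm; θ ← 0°
rotate_crank_by(-38°): θ ← 0° -38° = -38°
crank pin P = (r cos θ, r sin θ) = (16.548226, -12.928891)
h = r sin θ − e = -12.928891 − 20 = -32.928891
x = r cos θ + √(L² − h²) = 16.548226 + √(12100.0 − 1084.3119) = 16.548226 + 104.955648 = 121.503874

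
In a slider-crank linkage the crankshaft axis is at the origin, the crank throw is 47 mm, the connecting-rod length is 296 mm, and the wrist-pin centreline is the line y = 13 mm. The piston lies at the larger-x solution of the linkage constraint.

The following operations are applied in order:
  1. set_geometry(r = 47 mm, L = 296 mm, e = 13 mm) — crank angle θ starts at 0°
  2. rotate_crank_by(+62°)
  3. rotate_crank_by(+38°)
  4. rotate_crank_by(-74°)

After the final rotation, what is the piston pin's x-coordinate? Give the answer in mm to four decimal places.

set_geometry: r = 47 mm, L = 296 mm, e = 13 mm; θ ← 0°
rotate_crank_by(+62°): θ ← 0° +62° = 62°
rotate_crank_by(+38°): θ ← 62° +38° = 100°
rotate_crank_by(-74°): θ ← 100° -74° = 26°
crank pin P = (r cos θ, r sin θ) = (42.243320, 20.603444)
h = r sin θ − e = 20.603444 − 13 = 7.603444
x = r cos θ + √(L² − h²) = 42.243320 + √(87616.0 − 57.8124) = 42.243320 + 295.902328 = 338.145648

338.1456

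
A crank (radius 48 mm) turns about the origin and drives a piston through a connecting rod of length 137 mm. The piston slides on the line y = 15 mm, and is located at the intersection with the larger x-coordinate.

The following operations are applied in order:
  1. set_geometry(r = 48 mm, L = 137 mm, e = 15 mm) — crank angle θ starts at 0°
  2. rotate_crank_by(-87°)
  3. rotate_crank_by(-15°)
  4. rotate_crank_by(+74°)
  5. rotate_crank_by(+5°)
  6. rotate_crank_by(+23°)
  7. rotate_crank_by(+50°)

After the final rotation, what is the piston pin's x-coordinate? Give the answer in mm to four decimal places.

166.1130

set_geometry: r = 48 mm, L = 137 mm, e = 15 mm; θ ← 0°
rotate_crank_by(-87°): θ ← 0° -87° = -87°
rotate_crank_by(-15°): θ ← -87° -15° = -102°
rotate_crank_by(+74°): θ ← -102° +74° = -28°
rotate_crank_by(+5°): θ ← -28° +5° = -23°
rotate_crank_by(+23°): θ ← -23° +23° = 0°
rotate_crank_by(+50°): θ ← 0° +50° = 50°
crank pin P = (r cos θ, r sin θ) = (30.853805, 36.770133)
h = r sin θ − e = 36.770133 − 15 = 21.770133
x = r cos θ + √(L² − h²) = 30.853805 + √(18769.0 − 473.9387) = 30.853805 + 135.259237 = 166.113043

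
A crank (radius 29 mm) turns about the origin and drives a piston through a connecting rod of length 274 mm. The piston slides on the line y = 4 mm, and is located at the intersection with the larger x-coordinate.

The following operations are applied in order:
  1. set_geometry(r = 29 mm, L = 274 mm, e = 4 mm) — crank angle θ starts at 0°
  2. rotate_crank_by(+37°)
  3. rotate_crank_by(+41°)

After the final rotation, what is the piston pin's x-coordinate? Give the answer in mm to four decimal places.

set_geometry: r = 29 mm, L = 274 mm, e = 4 mm; θ ← 0°
rotate_crank_by(+37°): θ ← 0° +37° = 37°
rotate_crank_by(+41°): θ ← 37° +41° = 78°
crank pin P = (r cos θ, r sin θ) = (6.029439, 28.366280)
h = r sin θ − e = 28.366280 − 4 = 24.366280
x = r cos θ + √(L² − h²) = 6.029439 + √(75076.0 − 593.7156) = 6.029439 + 272.914427 = 278.943866

278.9439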